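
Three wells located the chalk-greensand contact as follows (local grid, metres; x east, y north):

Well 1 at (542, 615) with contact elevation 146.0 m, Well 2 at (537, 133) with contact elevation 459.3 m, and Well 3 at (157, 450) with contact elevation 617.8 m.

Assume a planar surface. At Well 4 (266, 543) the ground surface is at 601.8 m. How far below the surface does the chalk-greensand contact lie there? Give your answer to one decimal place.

Two edge vectors: Well 1→Well 2 = (-5, -482, 313.3), Well 1→Well 3 = (-385, -165, 471.8).
Normal n = (Well 1→Well 2) × (Well 1→Well 3) = (-175713.1, -118261.5, -184745).
So ∂z/∂x = −n_x/n_z = −0.95111 and ∂z/∂y = −n_y/n_z = −0.64013.
Intercept c from Well 1: 146 + 515.50 + 393.68 = 1055.18.
At (266, 543): z_contact = −253.00 − 347.59 + 1055.18 = 454.60 m.
Depth below ground = 601.8 − 454.60 = 147.2 m.

147.2 m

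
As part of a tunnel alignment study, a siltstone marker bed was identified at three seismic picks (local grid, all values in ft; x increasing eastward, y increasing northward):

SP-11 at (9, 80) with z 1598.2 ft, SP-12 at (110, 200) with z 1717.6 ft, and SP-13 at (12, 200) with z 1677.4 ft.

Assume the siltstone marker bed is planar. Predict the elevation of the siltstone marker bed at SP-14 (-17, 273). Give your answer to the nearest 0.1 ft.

1712.9 ft

Two edge vectors: SP-11→SP-12 = (101, 120, 119.4), SP-11→SP-13 = (3, 120, 79.2).
Normal n = (SP-11→SP-12) × (SP-11→SP-13) = (-4824, -7641, 11760).
So ∂z/∂x = −n_x/n_z = 0.41020 and ∂z/∂y = −n_y/n_z = 0.64974.
Intercept c from SP-11: 1598.2 − 3.69 − 51.98 = 1542.53.
At (-17, 273): z = −7.0 + 177.4 + 1542.53 = 1712.9 ft.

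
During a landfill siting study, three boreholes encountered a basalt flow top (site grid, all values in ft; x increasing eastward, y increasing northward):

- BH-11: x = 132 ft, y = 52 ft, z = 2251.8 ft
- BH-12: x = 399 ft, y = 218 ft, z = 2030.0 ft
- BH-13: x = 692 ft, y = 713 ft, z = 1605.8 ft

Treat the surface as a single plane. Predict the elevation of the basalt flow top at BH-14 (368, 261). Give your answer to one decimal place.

2019.8 ft

Two edge vectors: BH-11→BH-12 = (267, 166, -221.8), BH-11→BH-13 = (560, 661, -646).
Normal n = (BH-11→BH-12) × (BH-11→BH-13) = (39373.8, 48274, 83527).
So ∂z/∂x = −n_x/n_z = −0.47139 and ∂z/∂y = −n_y/n_z = −0.57794.
Intercept c from BH-11: 2251.8 + 62.22 + 30.05 = 2344.08.
At (368, 261): z = −173.5 − 150.8 + 2344.08 = 2019.8 ft.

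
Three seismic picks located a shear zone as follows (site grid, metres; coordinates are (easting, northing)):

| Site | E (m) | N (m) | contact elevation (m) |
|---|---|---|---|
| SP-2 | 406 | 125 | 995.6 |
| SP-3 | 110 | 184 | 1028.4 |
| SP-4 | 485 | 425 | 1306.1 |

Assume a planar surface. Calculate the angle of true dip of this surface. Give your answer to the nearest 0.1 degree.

45.4°

Two edge vectors: SP-2→SP-3 = (-296, 59, 32.8), SP-2→SP-4 = (79, 300, 310.5).
Normal n = (SP-2→SP-3) × (SP-2→SP-4) = (8479.5, 94499.2, -93461).
So ∂z/∂E = −n_x/n_z = 0.09073 and ∂z/∂N = −n_y/n_z = 1.01111.
Gradient magnitude |∇z| = √(a² + b²) = √(0.00823 + 1.02234) = 1.01517.
True dip = arctan(1.01517) = 45.4°, dipping toward S (azimuth ≈ 185°).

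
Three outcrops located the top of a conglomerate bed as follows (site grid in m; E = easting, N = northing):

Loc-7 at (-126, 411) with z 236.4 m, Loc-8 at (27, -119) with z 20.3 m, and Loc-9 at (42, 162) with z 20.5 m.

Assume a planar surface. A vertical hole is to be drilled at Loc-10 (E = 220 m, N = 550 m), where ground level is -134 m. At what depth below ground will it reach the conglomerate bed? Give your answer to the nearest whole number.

32 m

Let the plane be z = a·E + b·N + c.
Loc-8−Loc-7: 153a − 530b = −216.1;  Loc-9−Loc-7: 168a − 249b = −215.9.
Solving gives a = −1.18992, b = 0.06423.
Then c = 236.4 − a·-126 − b·411 = 60.07.
At (220, 550): z_contact = −261.8 + 35.3 + 60.07 = -166.4 m.
Depth below ground = -134 − (-166.4) = 32 m.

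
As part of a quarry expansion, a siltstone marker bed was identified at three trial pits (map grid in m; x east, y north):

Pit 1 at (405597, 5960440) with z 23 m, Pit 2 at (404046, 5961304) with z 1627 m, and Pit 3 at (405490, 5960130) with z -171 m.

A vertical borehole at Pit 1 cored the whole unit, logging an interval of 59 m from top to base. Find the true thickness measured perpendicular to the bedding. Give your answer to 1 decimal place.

41.6 m

Let the plane be z = a·x + b·y + c.
Pit 2−Pit 1: −1551a + 864b = 1604;  Pit 3−Pit 1: −107a − 310b = −194.
Solving gives a = −0.57500, b = 0.82427.
|∇z| = √(a²+b²) = 1.00501, so dip δ = arctan(1.00501) = 45.14°.
True thickness = vertical thickness × cos δ = 59 × cos 45.14° = 41.6 m.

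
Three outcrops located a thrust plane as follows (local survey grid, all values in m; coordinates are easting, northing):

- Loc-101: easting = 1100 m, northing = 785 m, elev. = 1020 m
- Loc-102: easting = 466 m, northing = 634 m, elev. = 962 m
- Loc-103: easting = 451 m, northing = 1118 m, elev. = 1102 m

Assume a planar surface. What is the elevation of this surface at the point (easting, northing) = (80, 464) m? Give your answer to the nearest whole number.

Let the plane be z = a·easting + b·northing + c.
Loc-102−Loc-101: −634a − 151b = −58;  Loc-103−Loc-101: −649a + 333b = 82.
Solving gives a = 0.02242, b = 0.28995.
Then c = 1020 − a·1100 − b·785 = 767.72.
At (80, 464): z = 1.8 + 134.5 + 767.72 = 904.1 m.

904 m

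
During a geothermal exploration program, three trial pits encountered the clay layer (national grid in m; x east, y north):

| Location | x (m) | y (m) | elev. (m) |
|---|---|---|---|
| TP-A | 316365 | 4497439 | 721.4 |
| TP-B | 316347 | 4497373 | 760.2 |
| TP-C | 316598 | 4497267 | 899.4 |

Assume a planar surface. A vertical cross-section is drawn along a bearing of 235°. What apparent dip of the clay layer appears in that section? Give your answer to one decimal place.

Two edge vectors: TP-A→TP-B = (-18, -66, 38.8), TP-A→TP-C = (233, -172, 178).
Normal n = (TP-A→TP-B) × (TP-A→TP-C) = (-5074.4, 12244.4, 18474).
So ∂z/∂x = −n_x/n_z = 0.27468 and ∂z/∂y = −n_y/n_z = −0.66279.
Unit vector along 235° is (sin 235°, cos 235°) = (-0.8192, -0.5736).
Slope in that direction = a·(-0.8192) + b·(-0.5736) = 0.15516.
Apparent dip = arctan|0.15516| = 8.8° (true dip is 35.7°, so apparent ≤ true as expected).

8.8°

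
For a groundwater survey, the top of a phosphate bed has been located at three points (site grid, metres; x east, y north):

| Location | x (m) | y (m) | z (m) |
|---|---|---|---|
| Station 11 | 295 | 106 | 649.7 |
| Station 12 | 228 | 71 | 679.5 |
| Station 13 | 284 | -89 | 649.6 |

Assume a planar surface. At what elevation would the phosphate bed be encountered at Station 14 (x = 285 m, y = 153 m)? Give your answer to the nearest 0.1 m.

Let the plane be z = a·x + b·y + c.
Station 12−Station 11: −67a − 35b = 29.8;  Station 13−Station 11: −11a − 195b = −0.1.
Solving gives a = −0.45856, b = 0.02638.
Then c = 649.7 − a·295 − b·106 = 782.18.
At (285, 153): z = −130.7 + 4.0 + 782.18 = 655.5 m.

655.5 m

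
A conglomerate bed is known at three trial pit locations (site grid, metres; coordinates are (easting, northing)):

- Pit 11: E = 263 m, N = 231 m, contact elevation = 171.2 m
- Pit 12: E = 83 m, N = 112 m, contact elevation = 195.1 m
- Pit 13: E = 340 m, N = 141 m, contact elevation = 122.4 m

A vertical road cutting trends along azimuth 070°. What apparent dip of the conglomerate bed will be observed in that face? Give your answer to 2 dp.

11.38°

Let the plane be z = a·E + b·N + c.
Pit 12−Pit 11: −180a − 119b = 23.9;  Pit 13−Pit 11: 77a − 90b = −48.8.
Solving gives a = −0.31377, b = 0.27377.
Unit vector along 070° is (sin 70°, cos 70°) = (0.9397, 0.3420).
Slope in that direction = a·(0.9397) + b·(0.3420) = −0.20121.
Apparent dip = arctan|0.20121| = 11.38° (true dip is 22.6°, so apparent ≤ true as expected).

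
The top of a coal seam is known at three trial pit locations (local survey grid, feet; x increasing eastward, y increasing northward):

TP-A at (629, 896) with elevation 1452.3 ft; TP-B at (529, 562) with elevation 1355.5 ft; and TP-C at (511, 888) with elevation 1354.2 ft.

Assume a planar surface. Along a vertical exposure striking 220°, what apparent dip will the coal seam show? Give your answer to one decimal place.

Two edge vectors: TP-A→TP-B = (-100, -334, -96.8), TP-A→TP-C = (-118, -8, -98.1).
Normal n = (TP-A→TP-B) × (TP-A→TP-C) = (31991, 1612.4, -38612).
So ∂z/∂x = −n_x/n_z = 0.82852 and ∂z/∂y = −n_y/n_z = 0.04176.
Unit vector along 220° is (sin 220°, cos 220°) = (-0.6428, -0.7660).
Slope in that direction = a·(-0.6428) + b·(-0.7660) = −0.56455.
Apparent dip = arctan|0.56455| = 29.4° (true dip is 39.7°, so apparent ≤ true as expected).

29.4°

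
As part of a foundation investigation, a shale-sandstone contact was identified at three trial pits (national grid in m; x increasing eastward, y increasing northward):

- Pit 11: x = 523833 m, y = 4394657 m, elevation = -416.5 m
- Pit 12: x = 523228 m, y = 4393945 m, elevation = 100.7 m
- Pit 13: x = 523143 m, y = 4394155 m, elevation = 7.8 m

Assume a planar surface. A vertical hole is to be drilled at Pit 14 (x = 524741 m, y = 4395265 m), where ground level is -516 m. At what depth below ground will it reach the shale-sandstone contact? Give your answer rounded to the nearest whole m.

Two edge vectors: Pit 11→Pit 12 = (-605, -712, 517.2), Pit 11→Pit 13 = (-690, -502, 424.3).
Normal n = (Pit 11→Pit 12) × (Pit 11→Pit 13) = (-42467.2, -100166.5, -187570).
So ∂z/∂x = −n_x/n_z = −0.22640721 and ∂z/∂y = −n_y/n_z = −0.53402197.
Intercept c from Pit 11: -416.5 + 118599.57 + 2346843.37 = 2465026.43.
At (524741, 4395265): z_contact = −118805.1 − 2347168.1 + 2465026.43 = -946.8 m.
Depth below ground = -516 − (-946.8) = 431 m.

431 m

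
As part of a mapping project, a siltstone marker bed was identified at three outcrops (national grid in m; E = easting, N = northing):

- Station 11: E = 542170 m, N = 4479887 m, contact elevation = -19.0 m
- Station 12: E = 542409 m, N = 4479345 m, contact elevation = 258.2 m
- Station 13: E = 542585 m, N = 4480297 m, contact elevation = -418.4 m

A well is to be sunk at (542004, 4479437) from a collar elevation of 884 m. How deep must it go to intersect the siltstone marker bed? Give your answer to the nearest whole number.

557 m

Let the plane be z = a·E + b·N + c.
Station 12−Station 11: 239a − 542b = 277.2;  Station 13−Station 11: 415a + 410b = −399.4.
Solving gives a = −0.31841571, b = −0.65184752.
Then c = -19 − a·542170 − b·4479887 = 3092819.66.
At (542004, 4479437): z_contact = −172582.6 − 2919909.9 + 3092819.66 = 327.2 m.
Depth below ground = 884 − 327.2 = 557 m.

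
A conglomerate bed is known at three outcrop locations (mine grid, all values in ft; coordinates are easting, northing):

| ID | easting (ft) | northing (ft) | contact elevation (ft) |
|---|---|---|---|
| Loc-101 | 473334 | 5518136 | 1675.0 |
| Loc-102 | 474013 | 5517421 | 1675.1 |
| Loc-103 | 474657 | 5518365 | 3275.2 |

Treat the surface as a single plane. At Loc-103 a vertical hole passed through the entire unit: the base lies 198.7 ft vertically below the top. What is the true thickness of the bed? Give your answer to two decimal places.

Let the plane be z = a·easting + b·northing + c.
Loc-102−Loc-101: 679a − 715b = 0.1;  Loc-103−Loc-101: 1323a + 229b = 1600.2.
Solving gives a = 1.03879, b = 0.98635.
|∇z| = √(a²+b²) = 1.43247, so dip δ = arctan(1.43247) = 55.08°.
True thickness = vertical thickness × cos δ = 198.7 × cos 55.08° = 113.74 ft.

113.74 ft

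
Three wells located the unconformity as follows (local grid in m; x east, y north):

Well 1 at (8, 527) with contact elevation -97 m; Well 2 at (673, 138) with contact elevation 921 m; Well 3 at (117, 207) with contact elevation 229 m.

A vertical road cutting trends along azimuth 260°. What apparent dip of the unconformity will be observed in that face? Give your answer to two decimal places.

46.18°

Let the plane be z = a·x + b·y + c.
Well 2−Well 1: 665a − 389b = 1018;  Well 3−Well 1: 109a − 320b = 326.
Solving gives a = 1.16753, b = −0.62106.
Unit vector along 260° is (sin 260°, cos 260°) = (-0.9848, -0.1736).
Slope in that direction = a·(-0.9848) + b·(-0.1736) = −1.04195.
Apparent dip = arctan|1.04195| = 46.18° (true dip is 52.9°, so apparent ≤ true as expected).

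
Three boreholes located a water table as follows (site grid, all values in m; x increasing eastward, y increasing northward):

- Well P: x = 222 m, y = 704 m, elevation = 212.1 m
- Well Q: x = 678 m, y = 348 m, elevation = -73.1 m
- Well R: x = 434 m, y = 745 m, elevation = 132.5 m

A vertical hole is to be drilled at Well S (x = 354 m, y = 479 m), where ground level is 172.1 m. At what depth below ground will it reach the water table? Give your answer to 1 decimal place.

73.9 m

Two edge vectors: Well P→Well Q = (456, -356, -285.2), Well P→Well R = (212, 41, -79.6).
Normal n = (Well P→Well Q) × (Well P→Well R) = (40030.8, -24164.8, 94168).
So ∂z/∂x = −n_x/n_z = −0.42510 and ∂z/∂y = −n_y/n_z = 0.25661.
Intercept c from Well P: 212.1 + 94.37 − 180.66 = 125.82.
At (354, 479): z_contact = −150.49 + 122.92 + 125.82 = 98.25 m.
Depth below ground = 172.1 − 98.25 = 73.9 m.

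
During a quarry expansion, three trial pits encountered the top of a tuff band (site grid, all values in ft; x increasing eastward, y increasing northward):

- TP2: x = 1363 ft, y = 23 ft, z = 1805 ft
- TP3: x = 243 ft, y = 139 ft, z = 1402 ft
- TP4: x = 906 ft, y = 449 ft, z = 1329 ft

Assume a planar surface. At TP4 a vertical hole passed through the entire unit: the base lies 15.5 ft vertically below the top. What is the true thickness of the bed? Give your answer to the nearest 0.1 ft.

11.7 ft

Two edge vectors: TP2→TP3 = (-1120, 116, -403), TP2→TP4 = (-457, 426, -476).
Normal n = (TP2→TP3) × (TP2→TP4) = (116462, -348949, -424108).
So ∂z/∂x = −n_x/n_z = 0.27460 and ∂z/∂y = −n_y/n_z = −0.82278.
|∇z| = √(a²+b²) = 0.86740, so dip δ = arctan(0.86740) = 40.94°.
True thickness = vertical thickness × cos δ = 15.5 × cos 40.94° = 11.7 ft.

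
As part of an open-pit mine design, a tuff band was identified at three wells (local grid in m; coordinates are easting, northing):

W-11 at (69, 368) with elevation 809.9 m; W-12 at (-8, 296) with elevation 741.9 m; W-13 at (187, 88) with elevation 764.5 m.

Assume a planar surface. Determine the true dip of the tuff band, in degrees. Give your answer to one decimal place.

33.0°

Two edge vectors: W-11→W-12 = (-77, -72, -68), W-11→W-13 = (118, -280, -45.4).
Normal n = (W-11→W-12) × (W-11→W-13) = (-15771.2, -11519.8, 30056).
So ∂z/∂easting = −n_x/n_z = 0.52473 and ∂z/∂northing = −n_y/n_z = 0.38328.
Gradient magnitude |∇z| = √(a² + b²) = √(0.27534 + 0.14690) = 0.64980.
True dip = arctan(0.64980) = 33.0°, dipping toward SW (azimuth ≈ 234°).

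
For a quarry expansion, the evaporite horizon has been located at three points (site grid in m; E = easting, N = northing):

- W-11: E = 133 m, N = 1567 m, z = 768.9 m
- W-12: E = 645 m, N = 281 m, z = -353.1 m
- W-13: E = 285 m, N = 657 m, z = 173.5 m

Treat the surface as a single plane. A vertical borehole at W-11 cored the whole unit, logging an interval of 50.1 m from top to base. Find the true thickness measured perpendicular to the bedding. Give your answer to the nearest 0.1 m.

34.3 m

Two edge vectors: W-11→W-12 = (512, -1286, -1122), W-11→W-13 = (152, -910, -595.4).
Normal n = (W-11→W-12) × (W-11→W-13) = (-255335.6, 134300.8, -270448).
So ∂z/∂E = −n_x/n_z = −0.94412 and ∂z/∂N = −n_y/n_z = 0.49659.
|∇z| = √(a²+b²) = 1.06675, so dip δ = arctan(1.06675) = 46.85°.
True thickness = vertical thickness × cos δ = 50.1 × cos 46.85° = 34.3 m.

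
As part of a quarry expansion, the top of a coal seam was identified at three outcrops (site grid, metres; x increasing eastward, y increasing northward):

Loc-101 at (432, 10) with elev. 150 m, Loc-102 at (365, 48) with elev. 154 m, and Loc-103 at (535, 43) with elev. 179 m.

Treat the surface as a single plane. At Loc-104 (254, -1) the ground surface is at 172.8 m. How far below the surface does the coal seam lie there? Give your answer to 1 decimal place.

55.2 m

Let the plane be z = a·x + b·y + c.
Loc-102−Loc-101: −67a + 38b = 4;  Loc-103−Loc-101: 103a + 33b = 29.
Solving gives a = 0.15837, b = 0.38449.
Then c = 150 − a·432 − b·10 = 77.74.
At (254, -1): z_contact = 40.23 − 0.38 + 77.74 = 117.58 m.
Depth below ground = 172.8 − 117.58 = 55.2 m.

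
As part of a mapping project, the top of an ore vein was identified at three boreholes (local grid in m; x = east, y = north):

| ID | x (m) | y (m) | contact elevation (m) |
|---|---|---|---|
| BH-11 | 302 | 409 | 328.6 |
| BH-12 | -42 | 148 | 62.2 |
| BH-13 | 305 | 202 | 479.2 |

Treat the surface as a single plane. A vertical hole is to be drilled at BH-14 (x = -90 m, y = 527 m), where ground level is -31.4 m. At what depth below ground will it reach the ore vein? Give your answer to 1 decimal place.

237.9 m

Two edge vectors: BH-11→BH-12 = (-344, -261, -266.4), BH-11→BH-13 = (3, -207, 150.6).
Normal n = (BH-11→BH-12) × (BH-11→BH-13) = (-94451.4, 51007.2, 71991).
So ∂z/∂x = −n_x/n_z = 1.31199 and ∂z/∂y = −n_y/n_z = −0.70852.
Intercept c from BH-11: 328.6 − 396.22 + 289.79 = 222.16.
At (-90, 527): z_contact = −118.08 − 373.39 + 222.16 = -269.31 m.
Depth below ground = -31.4 − (-269.31) = 237.9 m.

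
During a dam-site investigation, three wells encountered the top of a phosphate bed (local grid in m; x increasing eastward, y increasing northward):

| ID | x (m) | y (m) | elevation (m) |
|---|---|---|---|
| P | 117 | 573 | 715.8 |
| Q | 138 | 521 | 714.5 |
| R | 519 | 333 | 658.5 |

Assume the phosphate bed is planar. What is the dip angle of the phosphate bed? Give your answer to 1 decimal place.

9.8°

Two edge vectors: P→Q = (21, -52, -1.3), P→R = (402, -240, -57.3).
Normal n = (P→Q) × (P→R) = (2667.6, 680.7, 15864).
So ∂z/∂x = −n_x/n_z = −0.16815 and ∂z/∂y = −n_y/n_z = −0.04291.
Gradient magnitude |∇z| = √(a² + b²) = √(0.02828 + 0.00184) = 0.17354.
True dip = arctan(0.17354) = 9.8°, dipping toward ENE (azimuth ≈ 076°).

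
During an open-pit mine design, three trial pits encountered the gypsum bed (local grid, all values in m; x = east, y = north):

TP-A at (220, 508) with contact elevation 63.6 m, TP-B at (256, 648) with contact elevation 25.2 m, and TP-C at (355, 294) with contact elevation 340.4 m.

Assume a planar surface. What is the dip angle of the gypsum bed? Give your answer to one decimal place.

Two edge vectors: TP-A→TP-B = (36, 140, -38.4), TP-A→TP-C = (135, -214, 276.8).
Normal n = (TP-A→TP-B) × (TP-A→TP-C) = (30534.4, -15148.8, -26604).
So ∂z/∂x = −n_x/n_z = 1.14774 and ∂z/∂y = −n_y/n_z = −0.56942.
Gradient magnitude |∇z| = √(a² + b²) = √(1.31730 + 0.32424) = 1.28123.
True dip = arctan(1.28123) = 52.0°, dipping toward WNW (azimuth ≈ 296°).

52.0°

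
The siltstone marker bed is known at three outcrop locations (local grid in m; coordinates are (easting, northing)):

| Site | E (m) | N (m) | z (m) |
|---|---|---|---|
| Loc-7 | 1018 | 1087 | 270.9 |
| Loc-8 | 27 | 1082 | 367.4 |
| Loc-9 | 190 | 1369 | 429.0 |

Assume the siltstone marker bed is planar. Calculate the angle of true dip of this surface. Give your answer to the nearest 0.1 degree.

16.1°

Let the plane be z = a·E + b·N + c.
Loc-8−Loc-7: −991a − 5b = 96.5;  Loc-9−Loc-7: −828a + 282b = 158.1.
Solving gives a = −0.09874, b = 0.27071.
Gradient magnitude |∇z| = √(a² + b²) = √(0.00975 + 0.07329) = 0.28816.
True dip = arctan(0.28816) = 16.1°, dipping toward SSE (azimuth ≈ 160°).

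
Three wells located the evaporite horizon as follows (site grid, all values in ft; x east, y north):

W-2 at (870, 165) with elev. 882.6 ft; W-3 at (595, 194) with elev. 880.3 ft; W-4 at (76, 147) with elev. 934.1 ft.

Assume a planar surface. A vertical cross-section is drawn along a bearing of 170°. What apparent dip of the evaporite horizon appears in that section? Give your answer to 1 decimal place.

Two edge vectors: W-2→W-3 = (-275, 29, -2.3), W-2→W-4 = (-794, -18, 51.5).
Normal n = (W-2→W-3) × (W-2→W-4) = (1452.1, 15988.7, 27976).
So ∂z/∂x = −n_x/n_z = −0.05191 and ∂z/∂y = −n_y/n_z = −0.57151.
Unit vector along 170° is (sin 170°, cos 170°) = (0.1736, -0.9848).
Slope in that direction = a·(0.1736) + b·(-0.9848) = 0.55382.
Apparent dip = arctan|0.55382| = 29.0° (true dip is 29.9°, so apparent ≤ true as expected).

29.0°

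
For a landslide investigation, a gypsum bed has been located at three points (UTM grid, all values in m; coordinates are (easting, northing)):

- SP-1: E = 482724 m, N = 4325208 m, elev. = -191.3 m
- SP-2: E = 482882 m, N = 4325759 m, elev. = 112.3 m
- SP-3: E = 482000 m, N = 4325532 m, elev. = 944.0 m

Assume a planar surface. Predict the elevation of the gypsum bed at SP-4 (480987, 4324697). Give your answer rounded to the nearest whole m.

1390 m

Two edge vectors: SP-1→SP-2 = (158, 551, 303.6), SP-1→SP-3 = (-724, 324, 1135.3).
Normal n = (SP-1→SP-2) × (SP-1→SP-3) = (527183.9, -399183.8, 450116).
So ∂z/∂E = −n_x/n_z = −1.17121786 and ∂z/∂N = −n_y/n_z = 0.88684650.
Intercept c from SP-1: -191.3 + 565374.97 − 3835795.58 = −3270611.91.
At (480987, 4324697): z = −563340.6 + 3835342.4 − 3270611.91 = 1389.9 m.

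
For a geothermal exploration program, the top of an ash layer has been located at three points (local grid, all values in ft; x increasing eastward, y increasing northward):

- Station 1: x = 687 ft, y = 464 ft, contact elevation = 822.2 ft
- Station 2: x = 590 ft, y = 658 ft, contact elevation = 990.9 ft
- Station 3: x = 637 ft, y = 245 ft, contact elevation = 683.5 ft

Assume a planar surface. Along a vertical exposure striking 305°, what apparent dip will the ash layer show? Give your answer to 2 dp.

33.88°

Two edge vectors: Station 1→Station 2 = (-97, 194, 168.7), Station 1→Station 3 = (-50, -219, -138.7).
Normal n = (Station 1→Station 2) × (Station 1→Station 3) = (10037.5, -21888.9, 30943).
So ∂z/∂x = −n_x/n_z = −0.32439 and ∂z/∂y = −n_y/n_z = 0.70739.
Unit vector along 305° is (sin 305°, cos 305°) = (-0.8192, 0.5736).
Slope in that direction = a·(-0.8192) + b·(0.5736) = 0.67147.
Apparent dip = arctan|0.67147| = 33.88° (true dip is 37.9°, so apparent ≤ true as expected).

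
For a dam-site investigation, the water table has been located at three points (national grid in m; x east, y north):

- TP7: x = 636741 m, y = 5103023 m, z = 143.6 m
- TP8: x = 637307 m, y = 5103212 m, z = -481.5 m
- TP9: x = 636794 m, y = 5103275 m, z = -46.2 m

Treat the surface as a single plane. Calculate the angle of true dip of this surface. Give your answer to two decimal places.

47.07°

Let the plane be z = a·x + b·y + c.
TP8−TP7: 566a + 189b = −625.1;  TP9−TP7: 53a + 252b = −189.8.
Solving gives a = −0.91734, b = −0.56024.
Gradient magnitude |∇z| = √(a² + b²) = √(0.84151 + 0.31387) = 1.07489.
True dip = arctan(1.07489) = 47.07°, dipping toward ENE (azimuth ≈ 059°).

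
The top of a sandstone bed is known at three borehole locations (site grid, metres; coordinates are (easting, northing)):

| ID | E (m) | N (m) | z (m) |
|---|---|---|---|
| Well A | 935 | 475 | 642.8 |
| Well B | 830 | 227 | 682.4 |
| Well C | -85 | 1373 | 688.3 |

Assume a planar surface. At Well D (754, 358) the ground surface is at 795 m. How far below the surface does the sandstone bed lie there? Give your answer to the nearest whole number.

116 m

Two edge vectors: Well A→Well B = (-105, -248, 39.6), Well A→Well C = (-1020, 898, 45.5).
Normal n = (Well A→Well B) × (Well A→Well C) = (-46844.8, -35614.5, -347250).
So ∂z/∂E = −n_x/n_z = −0.13490 and ∂z/∂N = −n_y/n_z = −0.10256.
Intercept c from Well A: 642.8 + 126.13 + 48.72 = 817.65.
At (754, 358): z_contact = −101.7 − 36.7 + 817.65 = 679.2 m.
Depth below ground = 795 − 679.2 = 116 m.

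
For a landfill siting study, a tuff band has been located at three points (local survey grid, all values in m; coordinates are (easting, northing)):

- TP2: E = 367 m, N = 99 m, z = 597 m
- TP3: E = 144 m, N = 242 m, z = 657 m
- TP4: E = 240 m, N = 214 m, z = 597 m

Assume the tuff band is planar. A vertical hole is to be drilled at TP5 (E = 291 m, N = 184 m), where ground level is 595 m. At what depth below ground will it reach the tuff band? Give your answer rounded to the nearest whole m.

Let the plane be z = a·E + b·N + c.
TP3−TP2: −223a + 143b = 60;  TP4−TP2: −127a + 115b = 0.
Solving gives a = −0.92197, b = −1.01817.
Then c = 597 − a·367 − b·99 = 1036.16.
At (291, 184): z_contact = −268.3 − 187.3 + 1036.16 = 580.5 m.
Depth below ground = 595 − 580.5 = 14 m.

14 m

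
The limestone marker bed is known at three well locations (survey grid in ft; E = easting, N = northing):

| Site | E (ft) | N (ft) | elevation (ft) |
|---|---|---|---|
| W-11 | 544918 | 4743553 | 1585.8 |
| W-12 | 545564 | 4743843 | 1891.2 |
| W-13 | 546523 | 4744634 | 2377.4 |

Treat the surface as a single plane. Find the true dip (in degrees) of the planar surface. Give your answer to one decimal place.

23.8°

Let the plane be z = a·E + b·N + c.
W-12−W-11: 646a + 290b = 305.4;  W-13−W-11: 1605a + 1081b = 791.6.
Solving gives a = 0.43188, b = 0.09106.
Gradient magnitude |∇z| = √(a² + b²) = √(0.18652 + 0.00829) = 0.44137.
True dip = arctan(0.44137) = 23.8°, dipping toward WSW (azimuth ≈ 258°).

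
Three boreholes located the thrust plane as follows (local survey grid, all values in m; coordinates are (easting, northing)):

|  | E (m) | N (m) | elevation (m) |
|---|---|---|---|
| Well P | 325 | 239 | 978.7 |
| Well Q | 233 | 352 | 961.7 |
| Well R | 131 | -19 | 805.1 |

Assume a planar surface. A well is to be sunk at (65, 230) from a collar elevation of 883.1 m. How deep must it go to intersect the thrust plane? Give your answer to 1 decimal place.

Let the plane be z = a·E + b·N + c.
Well Q−Well P: −92a + 113b = −17;  Well R−Well P: −194a − 258b = −173.6.
Solving gives a = 0.52571, b = 0.27757.
Then c = 978.7 − a·325 − b·239 = 741.51.
At (65, 230): z_contact = 34.17 + 63.84 + 741.51 = 839.52 m.
Depth below ground = 883.1 − 839.52 = 43.6 m.

43.6 m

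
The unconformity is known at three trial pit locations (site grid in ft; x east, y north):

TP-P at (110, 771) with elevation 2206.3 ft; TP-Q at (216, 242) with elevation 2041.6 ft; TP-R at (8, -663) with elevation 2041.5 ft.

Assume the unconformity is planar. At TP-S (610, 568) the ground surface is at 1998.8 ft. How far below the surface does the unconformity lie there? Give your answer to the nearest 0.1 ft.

188.0 ft

Two edge vectors: TP-P→TP-Q = (106, -529, -164.7), TP-P→TP-R = (-102, -1434, -164.8).
Normal n = (TP-P→TP-Q) × (TP-P→TP-R) = (-149000.6, 34268.2, -205962).
So ∂z/∂x = −n_x/n_z = −0.72344 and ∂z/∂y = −n_y/n_z = 0.16638.
Intercept c from TP-P: 2206.3 + 79.58 − 128.28 = 2157.60.
At (610, 568): z_contact = −441.30 + 94.50 + 2157.60 = 1810.81 ft.
Depth below ground = 1998.8 − 1810.81 = 188.0 ft.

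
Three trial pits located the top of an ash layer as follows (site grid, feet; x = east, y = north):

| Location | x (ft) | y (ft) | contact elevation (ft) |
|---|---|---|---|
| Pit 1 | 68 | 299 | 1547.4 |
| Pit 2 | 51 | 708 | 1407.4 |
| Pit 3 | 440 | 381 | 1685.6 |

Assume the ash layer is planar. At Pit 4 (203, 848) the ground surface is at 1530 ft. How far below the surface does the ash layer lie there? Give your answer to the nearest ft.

Let the plane be z = a·x + b·y + c.
Pit 2−Pit 1: −17a + 409b = −140;  Pit 3−Pit 1: 372a + 82b = 138.2.
Solving gives a = 0.44290, b = −0.32389.
Then c = 1547.4 − a·68 − b·299 = 1614.13.
At (203, 848): z_contact = 89.9 − 274.7 + 1614.13 = 1429.4 ft.
Depth below ground = 1530 − 1429.4 = 101 ft.

101 ft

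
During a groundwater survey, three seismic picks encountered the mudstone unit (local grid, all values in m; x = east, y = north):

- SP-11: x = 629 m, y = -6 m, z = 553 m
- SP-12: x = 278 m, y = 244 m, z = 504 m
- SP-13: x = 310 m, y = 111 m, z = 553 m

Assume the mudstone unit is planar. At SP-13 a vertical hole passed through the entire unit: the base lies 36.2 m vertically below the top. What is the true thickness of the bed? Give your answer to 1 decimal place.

Let the plane be z = a·x + b·y + c.
SP-12−SP-11: −351a + 250b = −49;  SP-13−SP-11: −319a + 117b = 0.
Solving gives a = −0.14820, b = −0.40408.
|∇z| = √(a²+b²) = 0.43040, so dip δ = arctan(0.43040) = 23.29°.
True thickness = vertical thickness × cos δ = 36.2 × cos 23.29° = 33.3 m.

33.3 m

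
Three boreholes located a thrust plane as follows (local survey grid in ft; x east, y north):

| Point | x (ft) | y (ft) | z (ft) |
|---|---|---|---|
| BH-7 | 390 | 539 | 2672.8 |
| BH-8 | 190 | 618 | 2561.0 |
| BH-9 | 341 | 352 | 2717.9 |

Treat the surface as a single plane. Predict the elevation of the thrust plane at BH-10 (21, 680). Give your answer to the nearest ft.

2468 ft

Let the plane be z = a·x + b·y + c.
BH-8−BH-7: −200a + 79b = −111.8;  BH-9−BH-7: −49a − 187b = 45.1.
Solving gives a = 0.42024, b = −0.35129.
Then c = 2672.8 − a·390 − b·539 = 2698.25.
At (21, 680): z = 8.8 − 238.9 + 2698.25 = 2468.2 ft.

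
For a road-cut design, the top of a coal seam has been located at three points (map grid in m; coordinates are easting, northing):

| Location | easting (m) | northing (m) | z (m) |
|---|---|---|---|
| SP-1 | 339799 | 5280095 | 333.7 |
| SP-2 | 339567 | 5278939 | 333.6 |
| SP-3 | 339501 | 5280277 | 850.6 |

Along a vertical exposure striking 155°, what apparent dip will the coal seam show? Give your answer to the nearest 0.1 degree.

Let the plane be z = a·easting + b·northing + c.
SP-2−SP-1: −232a − 1156b = −0.1;  SP-3−SP-1: −298a + 182b = 516.9.
Solving gives a = −1.54512, b = 0.31018.
Unit vector along 155° is (sin 155°, cos 155°) = (0.4226, -0.9063).
Slope in that direction = a·(0.4226) + b·(-0.9063) = −0.93412.
Apparent dip = arctan|0.93412| = 43.0° (true dip is 57.6°, so apparent ≤ true as expected).

43.0°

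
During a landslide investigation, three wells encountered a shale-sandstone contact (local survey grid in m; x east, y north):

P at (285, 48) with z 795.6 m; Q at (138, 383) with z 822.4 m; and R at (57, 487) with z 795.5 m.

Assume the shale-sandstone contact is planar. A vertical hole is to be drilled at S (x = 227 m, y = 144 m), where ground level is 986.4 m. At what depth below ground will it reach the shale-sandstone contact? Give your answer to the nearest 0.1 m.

Let the plane be z = a·x + b·y + c.
Q−P: −147a + 335b = 26.8;  R−P: −228a + 439b = −0.1.
Solving gives a = 0.99592, b = 0.51702.
Then c = 795.6 − a·285 − b·48 = 486.95.
At (227, 144): z_contact = 226.07 + 74.45 + 486.95 = 787.47 m.
Depth below ground = 986.4 − 787.47 = 198.9 m.

198.9 m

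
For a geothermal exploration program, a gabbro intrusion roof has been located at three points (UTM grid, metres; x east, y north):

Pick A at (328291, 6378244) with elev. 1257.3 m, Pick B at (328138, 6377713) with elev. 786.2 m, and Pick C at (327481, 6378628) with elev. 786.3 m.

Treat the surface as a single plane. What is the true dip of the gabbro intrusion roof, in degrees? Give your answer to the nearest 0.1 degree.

47.3°

Two edge vectors: Pick A→Pick B = (-153, -531, -471.1), Pick A→Pick C = (-810, 384, -471).
Normal n = (Pick A→Pick B) × (Pick A→Pick C) = (431003.4, 309528, -488862).
So ∂z/∂x = −n_x/n_z = 0.88165 and ∂z/∂y = −n_y/n_z = 0.63316.
Gradient magnitude |∇z| = √(a² + b²) = √(0.77730 + 0.40089) = 1.08545.
True dip = arctan(1.08545) = 47.3°, dipping toward SW (azimuth ≈ 234°).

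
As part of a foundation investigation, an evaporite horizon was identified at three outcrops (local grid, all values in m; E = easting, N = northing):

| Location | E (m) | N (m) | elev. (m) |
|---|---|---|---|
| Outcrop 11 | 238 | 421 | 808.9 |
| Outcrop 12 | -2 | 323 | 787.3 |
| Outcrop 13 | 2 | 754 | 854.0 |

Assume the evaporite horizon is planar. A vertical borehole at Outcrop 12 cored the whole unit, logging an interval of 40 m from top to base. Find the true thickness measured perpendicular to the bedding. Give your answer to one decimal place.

Two edge vectors: Outcrop 11→Outcrop 12 = (-240, -98, -21.6), Outcrop 11→Outcrop 13 = (-236, 333, 45.1).
Normal n = (Outcrop 11→Outcrop 12) × (Outcrop 11→Outcrop 13) = (2773, 15921.6, -103048).
So ∂z/∂E = −n_x/n_z = 0.02691 and ∂z/∂N = −n_y/n_z = 0.15451.
|∇z| = √(a²+b²) = 0.15683, so dip δ = arctan(0.15683) = 8.91°.
True thickness = vertical thickness × cos δ = 40 × cos 8.91° = 39.5 m.

39.5 m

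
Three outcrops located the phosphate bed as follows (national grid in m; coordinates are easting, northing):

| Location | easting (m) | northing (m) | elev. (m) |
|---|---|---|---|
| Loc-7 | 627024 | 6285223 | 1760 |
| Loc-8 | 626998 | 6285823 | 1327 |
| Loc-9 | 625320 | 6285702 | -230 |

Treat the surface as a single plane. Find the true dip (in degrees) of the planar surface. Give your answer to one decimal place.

50.0°

Two edge vectors: Loc-7→Loc-8 = (-26, 600, -433), Loc-7→Loc-9 = (-1704, 479, -1990).
Normal n = (Loc-7→Loc-8) × (Loc-7→Loc-9) = (-986593, 686092, 1009946).
So ∂z/∂easting = −n_x/n_z = 0.97688 and ∂z/∂northing = −n_y/n_z = −0.67934.
Gradient magnitude |∇z| = √(a² + b²) = √(0.95429 + 0.46150) = 1.18987.
True dip = arctan(1.18987) = 50.0°, dipping toward NW (azimuth ≈ 305°).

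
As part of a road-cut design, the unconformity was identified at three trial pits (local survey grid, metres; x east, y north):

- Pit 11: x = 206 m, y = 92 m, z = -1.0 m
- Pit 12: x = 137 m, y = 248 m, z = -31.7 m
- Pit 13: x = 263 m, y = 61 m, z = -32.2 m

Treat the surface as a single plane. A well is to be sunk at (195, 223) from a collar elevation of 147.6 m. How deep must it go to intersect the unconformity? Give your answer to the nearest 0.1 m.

214.8 m

Two edge vectors: Pit 11→Pit 12 = (-69, 156, -30.7), Pit 11→Pit 13 = (57, -31, -31.2).
Normal n = (Pit 11→Pit 12) × (Pit 11→Pit 13) = (-5818.9, -3902.7, -6753).
So ∂z/∂x = −n_x/n_z = −0.86168 and ∂z/∂y = −n_y/n_z = −0.57792.
Intercept c from Pit 11: -1 + 177.51 + 53.17 = 229.67.
At (195, 223): z_contact = −168.03 − 128.88 + 229.67 = -67.23 m.
Depth below ground = 147.6 − (-67.23) = 214.8 m.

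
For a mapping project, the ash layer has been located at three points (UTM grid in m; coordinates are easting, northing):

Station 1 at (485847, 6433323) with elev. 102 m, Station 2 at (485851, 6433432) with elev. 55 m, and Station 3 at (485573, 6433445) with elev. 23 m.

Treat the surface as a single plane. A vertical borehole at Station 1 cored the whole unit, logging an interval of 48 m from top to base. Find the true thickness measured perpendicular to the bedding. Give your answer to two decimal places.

Two edge vectors: Station 1→Station 2 = (4, 109, -47), Station 1→Station 3 = (-274, 122, -79).
Normal n = (Station 1→Station 2) × (Station 1→Station 3) = (-2877, 13194, 30354).
So ∂z/∂easting = −n_x/n_z = 0.09478 and ∂z/∂northing = −n_y/n_z = −0.43467.
|∇z| = √(a²+b²) = 0.44488, so dip δ = arctan(0.44488) = 23.98°.
True thickness = vertical thickness × cos δ = 48 × cos 23.98° = 43.86 m.

43.86 m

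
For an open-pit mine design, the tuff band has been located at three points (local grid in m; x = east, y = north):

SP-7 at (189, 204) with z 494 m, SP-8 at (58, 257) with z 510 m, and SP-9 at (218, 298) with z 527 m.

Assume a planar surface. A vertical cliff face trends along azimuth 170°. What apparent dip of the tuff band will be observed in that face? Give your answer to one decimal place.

Two edge vectors: SP-7→SP-8 = (-131, 53, 16), SP-7→SP-9 = (29, 94, 33).
Normal n = (SP-7→SP-8) × (SP-7→SP-9) = (245, 4787, -13851).
So ∂z/∂x = −n_x/n_z = 0.01769 and ∂z/∂y = −n_y/n_z = 0.34561.
Unit vector along 170° is (sin 170°, cos 170°) = (0.1736, -0.9848).
Slope in that direction = a·(0.1736) + b·(-0.9848) = −0.33728.
Apparent dip = arctan|0.33728| = 18.6° (true dip is 19.1°, so apparent ≤ true as expected).

18.6°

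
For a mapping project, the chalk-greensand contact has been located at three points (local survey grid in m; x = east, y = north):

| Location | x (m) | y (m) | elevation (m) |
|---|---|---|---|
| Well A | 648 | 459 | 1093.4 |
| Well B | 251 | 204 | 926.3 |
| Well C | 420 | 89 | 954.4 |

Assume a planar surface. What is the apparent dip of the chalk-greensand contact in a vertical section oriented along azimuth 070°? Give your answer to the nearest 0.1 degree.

19.0°

Two edge vectors: Well A→Well B = (-397, -255, -167.1), Well A→Well C = (-228, -370, -139).
Normal n = (Well A→Well B) × (Well A→Well C) = (-26382, -17084.2, 88750).
So ∂z/∂x = −n_x/n_z = 0.29726 and ∂z/∂y = −n_y/n_z = 0.19250.
Unit vector along 070° is (sin 70°, cos 70°) = (0.9397, 0.3420).
Slope in that direction = a·(0.9397) + b·(0.3420) = 0.34517.
Apparent dip = arctan|0.34517| = 19.0° (true dip is 19.5°, so apparent ≤ true as expected).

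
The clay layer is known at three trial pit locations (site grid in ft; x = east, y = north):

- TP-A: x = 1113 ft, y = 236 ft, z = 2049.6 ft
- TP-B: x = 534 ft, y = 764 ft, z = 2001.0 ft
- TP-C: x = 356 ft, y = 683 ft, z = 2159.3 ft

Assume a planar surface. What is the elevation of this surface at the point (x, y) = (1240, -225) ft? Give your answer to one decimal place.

2306.0 ft

Two edge vectors: TP-A→TP-B = (-579, 528, -48.6), TP-A→TP-C = (-757, 447, 109.7).
Normal n = (TP-A→TP-B) × (TP-A→TP-C) = (79645.8, 100306.5, 140883).
So ∂z/∂x = −n_x/n_z = −0.565333 and ∂z/∂y = −n_y/n_z = −0.711984.
Intercept c from TP-A: 2049.6 + 629.22 + 168.03 = 2846.84.
At (1240, -225): z = −701.0 + 160.2 + 2846.84 = 2306.0 ft.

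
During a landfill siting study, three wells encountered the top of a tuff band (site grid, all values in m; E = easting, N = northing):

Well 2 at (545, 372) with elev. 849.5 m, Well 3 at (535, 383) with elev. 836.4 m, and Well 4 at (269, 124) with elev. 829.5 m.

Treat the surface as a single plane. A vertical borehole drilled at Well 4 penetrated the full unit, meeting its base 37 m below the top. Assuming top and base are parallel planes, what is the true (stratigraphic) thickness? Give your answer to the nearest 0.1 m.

Two edge vectors: Well 2→Well 3 = (-10, 11, -13.1), Well 2→Well 4 = (-276, -248, -20).
Normal n = (Well 2→Well 3) × (Well 2→Well 4) = (-3468.8, 3415.6, 5516).
So ∂z/∂E = −n_x/n_z = 0.62886 and ∂z/∂N = −n_y/n_z = −0.61922.
|∇z| = √(a²+b²) = 0.88255, so dip δ = arctan(0.88255) = 41.43°.
True thickness = vertical thickness × cos δ = 37 × cos 41.43° = 27.7 m.

27.7 m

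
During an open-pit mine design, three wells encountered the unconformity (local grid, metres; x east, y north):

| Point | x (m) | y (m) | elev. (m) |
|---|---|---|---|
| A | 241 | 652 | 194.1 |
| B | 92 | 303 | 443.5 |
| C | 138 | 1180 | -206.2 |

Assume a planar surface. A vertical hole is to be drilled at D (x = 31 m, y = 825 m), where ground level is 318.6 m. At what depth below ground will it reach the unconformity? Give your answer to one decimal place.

268.0 m

Two edge vectors: A→B = (-149, -349, 249.4), A→C = (-103, 528, -400.3).
Normal n = (A→B) × (A→C) = (8021.5, -85332.9, -114619).
So ∂z/∂x = −n_x/n_z = 0.069984 and ∂z/∂y = −n_y/n_z = −0.744492.
Intercept c from A: 194.1 − 16.87 + 485.41 = 662.64.
At (31, 825): z_contact = 2.17 − 614.21 + 662.64 = 50.61 m.
Depth below ground = 318.6 − 50.61 = 268.0 m.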